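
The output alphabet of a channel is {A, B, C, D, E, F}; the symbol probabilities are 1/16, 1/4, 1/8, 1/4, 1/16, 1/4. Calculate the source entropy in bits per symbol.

2.375 bits

Each probability is a power of 1/2, so log₂(1/p) is an integer.
H = Σ p·log₂(1/p) = 1/16·4 + 1/4·2 + 1/8·3 + 1/4·2 + 1/16·4 + 1/4·2 = 2.375 bits.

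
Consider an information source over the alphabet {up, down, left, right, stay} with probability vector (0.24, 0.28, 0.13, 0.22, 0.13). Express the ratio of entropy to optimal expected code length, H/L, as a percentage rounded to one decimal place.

Entropy H = −Σ p log₂ p ≈ 2.2542 bits.
Huffman merges: 13/100+13/100→13/50; 11/50+6/25→23/50; 13/50+7/25→27/50; 23/50+27/50→1. L = 113/50 ≈ 2.2600.
Efficiency = H/L = 2.2542/2.2600 = 99.7%.

99.7%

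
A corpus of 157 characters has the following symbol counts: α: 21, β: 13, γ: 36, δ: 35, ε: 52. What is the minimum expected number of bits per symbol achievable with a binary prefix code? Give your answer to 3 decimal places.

2.217 bits/symbol

Probabilities are the counts divided by 157.
Repeatedly combine the two least-probable nodes; the expected code length is the sum of the merged weights.
merge 13/157 + 21/157 → 34/157
merge 34/157 + 35/157 → 69/157
merge 36/157 + 52/157 → 88/157
merge 69/157 + 88/157 → 1
L = 34/157 + 69/157 + 88/157 + 1 = 348/157 ≈ 2.217 bits/symbol.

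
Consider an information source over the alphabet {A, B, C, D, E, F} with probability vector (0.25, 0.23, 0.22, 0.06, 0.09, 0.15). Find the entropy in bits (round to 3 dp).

H = −Σ pᵢ log₂ pᵢ.
−0.25·log₂(0.25) = 0.5000
−0.23·log₂(0.23) = 0.4877
−0.22·log₂(0.22) = 0.4806
−0.06·log₂(0.06) = 0.2435
−0.09·log₂(0.09) = 0.3127
−0.15·log₂(0.15) = 0.4105
Sum ≈ 2.4350 → 2.435 bits.

2.435 bits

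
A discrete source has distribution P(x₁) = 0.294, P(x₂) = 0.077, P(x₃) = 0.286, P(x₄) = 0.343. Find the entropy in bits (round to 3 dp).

1.850 bits

H = −Σ pᵢ log₂ pᵢ.
−0.294·log₂(0.294) = 0.5192
−0.077·log₂(0.077) = 0.2848
−0.286·log₂(0.286) = 0.5165
−0.343·log₂(0.343) = 0.5295
Sum ≈ 1.8500 → 1.850 bits.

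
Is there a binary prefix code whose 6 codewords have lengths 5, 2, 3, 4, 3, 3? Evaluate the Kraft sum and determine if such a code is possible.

0.71875; yes

With common denominator 2^5 = 32: Σ 2^(−ℓᵢ) = 1/32 + 8/32 + 4/32 + 2/32 + 4/32 + 4/32 = 23/32 = 0.71875.
Kraft's inequality requires Σ ≤ 1; here Σ = 0.71875 ≤ 1, so such a prefix code exists.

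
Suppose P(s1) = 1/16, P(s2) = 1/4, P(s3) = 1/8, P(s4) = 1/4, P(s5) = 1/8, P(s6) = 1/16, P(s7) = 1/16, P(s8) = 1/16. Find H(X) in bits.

2.75 bits

Each probability is a power of 1/2, so log₂(1/p) is an integer.
H = Σ p·log₂(1/p) = 1/16·4 + 1/4·2 + 1/8·3 + 1/4·2 + 1/8·3 + 1/16·4 + 1/16·4 + 1/16·4 = 2.75 bits.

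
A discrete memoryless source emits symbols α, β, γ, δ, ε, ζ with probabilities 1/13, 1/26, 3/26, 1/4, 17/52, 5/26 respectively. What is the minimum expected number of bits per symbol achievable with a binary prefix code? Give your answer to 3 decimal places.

Repeatedly combine the two least-probable nodes; the expected code length is the sum of the merged weights.
merge 1/26 + 1/13 → 3/26
merge 3/26 + 3/26 → 3/13
merge 5/26 + 3/13 → 11/26
merge 1/4 + 17/52 → 15/26
merge 11/26 + 15/26 → 1
L = 3/26 + 3/13 + 11/26 + 15/26 + 1 = 61/26 ≈ 2.346 bits/symbol.

2.346 bits/symbol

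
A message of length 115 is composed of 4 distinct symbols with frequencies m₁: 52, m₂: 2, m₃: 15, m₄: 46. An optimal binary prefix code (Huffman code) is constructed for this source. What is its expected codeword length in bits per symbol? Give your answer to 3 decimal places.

1.696 bits/symbol

Probabilities are the counts divided by 115.
Repeatedly combine the two least-probable nodes; the expected code length is the sum of the merged weights.
merge 2/115 + 3/23 → 17/115
merge 17/115 + 2/5 → 63/115
merge 52/115 + 63/115 → 1
L = 17/115 + 63/115 + 1 = 39/23 ≈ 1.696 bits/symbol.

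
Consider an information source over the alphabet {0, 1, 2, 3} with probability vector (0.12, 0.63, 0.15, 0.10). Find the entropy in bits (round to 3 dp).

1.530 bits

H = −Σ pᵢ log₂ pᵢ.
−0.12·log₂(0.12) = 0.3671
−0.63·log₂(0.63) = 0.4199
−0.15·log₂(0.15) = 0.4105
−0.10·log₂(0.10) = 0.3322
Sum ≈ 1.5297 → 1.530 bits.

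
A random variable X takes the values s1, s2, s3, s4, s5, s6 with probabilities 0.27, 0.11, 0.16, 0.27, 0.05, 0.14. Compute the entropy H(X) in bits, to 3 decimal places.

2.407 bits

H = −Σ pᵢ log₂ pᵢ.
−0.27·log₂(0.27) = 0.5100
−0.11·log₂(0.11) = 0.3503
−0.16·log₂(0.16) = 0.4230
−0.27·log₂(0.27) = 0.5100
−0.05·log₂(0.05) = 0.2161
−0.14·log₂(0.14) = 0.3971
Sum ≈ 2.4066 → 2.407 bits.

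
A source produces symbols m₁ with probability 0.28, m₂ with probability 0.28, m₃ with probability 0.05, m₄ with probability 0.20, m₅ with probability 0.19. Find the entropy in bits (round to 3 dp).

2.164 bits

H = −Σ pᵢ log₂ pᵢ.
−0.28·log₂(0.28) = 0.5142
−0.28·log₂(0.28) = 0.5142
−0.05·log₂(0.05) = 0.2161
−0.20·log₂(0.20) = 0.4644
−0.19·log₂(0.19) = 0.4552
Sum ≈ 2.1641 → 2.164 bits.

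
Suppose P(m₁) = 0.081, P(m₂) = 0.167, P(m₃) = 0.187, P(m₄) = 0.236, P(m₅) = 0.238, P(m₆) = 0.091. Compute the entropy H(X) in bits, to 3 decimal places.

H = −Σ pᵢ log₂ pᵢ.
−0.081·log₂(0.081) = 0.2937
−0.167·log₂(0.167) = 0.4312
−0.187·log₂(0.187) = 0.4523
−0.236·log₂(0.236) = 0.4916
−0.238·log₂(0.238) = 0.4929
−0.091·log₂(0.091) = 0.3147
Sum ≈ 2.4764 → 2.476 bits.

2.476 bits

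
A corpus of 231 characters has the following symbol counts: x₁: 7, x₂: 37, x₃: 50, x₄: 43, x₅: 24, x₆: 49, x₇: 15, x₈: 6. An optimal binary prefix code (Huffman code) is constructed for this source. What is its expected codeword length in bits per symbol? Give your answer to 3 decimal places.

Probabilities are the counts divided by 231.
Repeatedly combine the two least-probable nodes; the expected code length is the sum of the merged weights.
merge 2/77 + 1/33 → 13/231
merge 13/231 + 5/77 → 4/33
merge 8/77 + 4/33 → 52/231
merge 37/231 + 43/231 → 80/231
merge 7/33 + 50/231 → 3/7
merge 52/231 + 80/231 → 4/7
merge 3/7 + 4/7 → 1
L = 13/231 + 4/33 + 52/231 + 80/231 + 3/7 + 4/7 + 1 = 635/231 ≈ 2.749 bits/symbol.

2.749 bits/symbol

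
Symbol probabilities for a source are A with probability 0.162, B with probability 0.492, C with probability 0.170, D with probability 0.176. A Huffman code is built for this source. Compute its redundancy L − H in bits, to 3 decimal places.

Entropy H = −Σ p log₂ p ≈ 1.8046 bits.
Huffman merges: 81/500+17/100→83/250; 22/125+83/250→127/250; 123/250+127/250→1. L = 46/25 ≈ 1.8400.
L − H = 1.8400 − 1.8046 = 0.035 bits.

0.035 bits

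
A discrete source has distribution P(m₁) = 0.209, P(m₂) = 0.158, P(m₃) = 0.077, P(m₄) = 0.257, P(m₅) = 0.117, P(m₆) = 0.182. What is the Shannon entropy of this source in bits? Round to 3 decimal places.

H = −Σ pᵢ log₂ pᵢ.
−0.209·log₂(0.209) = 0.4720
−0.158·log₂(0.158) = 0.4206
−0.077·log₂(0.077) = 0.2848
−0.257·log₂(0.257) = 0.5038
−0.117·log₂(0.117) = 0.3622
−0.182·log₂(0.182) = 0.4474
Sum ≈ 2.4907 → 2.491 bits.

2.491 bits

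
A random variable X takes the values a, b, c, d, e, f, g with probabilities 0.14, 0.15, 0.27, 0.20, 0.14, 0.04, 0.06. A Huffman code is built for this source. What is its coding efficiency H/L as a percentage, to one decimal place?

99.2%

Entropy H = −Σ p log₂ p ≈ 2.6085 bits.
Huffman merges: 1/25+3/50→1/10; 1/10+7/50→6/25; 7/50+3/20→29/100; 1/5+6/25→11/25; 27/100+29/100→14/25; 11/25+14/25→1. L = 263/100 ≈ 2.6300.
Efficiency = H/L = 2.6085/2.6300 = 99.2%.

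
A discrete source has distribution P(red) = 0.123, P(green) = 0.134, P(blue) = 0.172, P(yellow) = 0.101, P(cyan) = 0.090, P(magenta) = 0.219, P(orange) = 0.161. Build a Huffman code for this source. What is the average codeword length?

2.781 bits/symbol

Repeatedly combine the two least-probable nodes; the expected code length is the sum of the merged weights.
merge 9/100 + 101/1000 → 191/1000
merge 123/1000 + 67/500 → 257/1000
merge 161/1000 + 43/250 → 333/1000
merge 191/1000 + 219/1000 → 41/100
merge 257/1000 + 333/1000 → 59/100
merge 41/100 + 59/100 → 1
L = 191/1000 + 257/1000 + 333/1000 + 41/100 + 59/100 + 1 = 2781/1000 = 2.781 bits/symbol.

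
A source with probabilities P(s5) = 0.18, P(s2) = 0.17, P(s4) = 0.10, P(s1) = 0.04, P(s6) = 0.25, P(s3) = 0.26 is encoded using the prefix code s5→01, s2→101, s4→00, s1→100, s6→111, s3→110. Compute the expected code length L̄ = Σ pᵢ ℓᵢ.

L̄ = Σ pᵢ·ℓᵢ = 0.18·2 + 0.17·3 + 0.10·2 + 0.04·3 + 0.25·3 + 0.26·3 = 2.72 bits/symbol.

2.72 bits/symbol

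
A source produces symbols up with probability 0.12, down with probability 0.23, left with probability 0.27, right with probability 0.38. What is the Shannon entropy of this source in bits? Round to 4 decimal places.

H = −Σ pᵢ log₂ pᵢ.
−0.12·log₂(0.12) = 0.3671
−0.23·log₂(0.23) = 0.4877
−0.27·log₂(0.27) = 0.5100
−0.38·log₂(0.38) = 0.5305
Sum ≈ 1.8952 → 1.8952 bits.

1.8952 bits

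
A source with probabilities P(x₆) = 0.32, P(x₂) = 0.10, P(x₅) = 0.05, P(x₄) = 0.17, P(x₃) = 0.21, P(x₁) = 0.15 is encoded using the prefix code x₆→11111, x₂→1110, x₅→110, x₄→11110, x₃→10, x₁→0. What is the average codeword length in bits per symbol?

3.57 bits/symbol

L̄ = Σ pᵢ·ℓᵢ = 0.32·5 + 0.10·4 + 0.05·3 + 0.17·5 + 0.21·2 + 0.15·1 = 3.57 bits/symbol.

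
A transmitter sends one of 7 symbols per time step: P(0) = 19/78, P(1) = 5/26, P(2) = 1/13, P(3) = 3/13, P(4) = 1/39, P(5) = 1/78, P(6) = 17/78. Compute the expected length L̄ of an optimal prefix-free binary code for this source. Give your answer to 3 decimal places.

2.462 bits/symbol

Repeatedly combine the two least-probable nodes; the expected code length is the sum of the merged weights.
merge 1/78 + 1/39 → 1/26
merge 1/26 + 1/13 → 3/26
merge 3/26 + 5/26 → 4/13
merge 17/78 + 3/13 → 35/78
merge 19/78 + 4/13 → 43/78
merge 35/78 + 43/78 → 1
L = 1/26 + 3/26 + 4/13 + 35/78 + 43/78 + 1 = 32/13 ≈ 2.462 bits/symbol.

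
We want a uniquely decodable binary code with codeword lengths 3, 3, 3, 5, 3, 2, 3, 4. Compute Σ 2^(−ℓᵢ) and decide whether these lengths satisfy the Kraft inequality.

0.96875; yes

With common denominator 2^5 = 32: Σ 2^(−ℓᵢ) = 4/32 + 4/32 + 4/32 + 1/32 + 4/32 + 8/32 + 4/32 + 2/32 = 31/32 = 0.96875.
Kraft's inequality requires Σ ≤ 1; here Σ = 0.96875 ≤ 1, so such a prefix code exists.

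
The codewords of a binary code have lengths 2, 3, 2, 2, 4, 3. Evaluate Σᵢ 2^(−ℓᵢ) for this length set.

With common denominator 2^4 = 16: Σ 2^(−ℓᵢ) = 4/16 + 2/16 + 4/16 + 4/16 + 1/16 + 2/16 = 17/16 = 1.0625.

1.0625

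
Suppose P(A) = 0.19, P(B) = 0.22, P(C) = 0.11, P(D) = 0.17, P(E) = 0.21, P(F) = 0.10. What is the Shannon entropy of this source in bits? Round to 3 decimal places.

2.526 bits

H = −Σ pᵢ log₂ pᵢ.
−0.19·log₂(0.19) = 0.4552
−0.22·log₂(0.22) = 0.4806
−0.11·log₂(0.11) = 0.3503
−0.17·log₂(0.17) = 0.4346
−0.21·log₂(0.21) = 0.4728
−0.10·log₂(0.10) = 0.3322
Sum ≈ 2.5257 → 2.526 bits.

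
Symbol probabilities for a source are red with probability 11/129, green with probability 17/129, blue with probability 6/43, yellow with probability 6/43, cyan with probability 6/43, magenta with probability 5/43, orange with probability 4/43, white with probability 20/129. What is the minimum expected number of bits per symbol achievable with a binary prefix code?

3 bits/symbol

Repeatedly combine the two least-probable nodes; the expected code length is the sum of the merged weights.
merge 11/129 + 4/43 → 23/129
merge 5/43 + 17/129 → 32/129
merge 6/43 + 6/43 → 12/43
merge 6/43 + 20/129 → 38/129
merge 23/129 + 32/129 → 55/129
merge 12/43 + 38/129 → 74/129
merge 55/129 + 74/129 → 1
L = 23/129 + 32/129 + 12/43 + 38/129 + 55/129 + 74/129 + 1 = 3 bits/symbol.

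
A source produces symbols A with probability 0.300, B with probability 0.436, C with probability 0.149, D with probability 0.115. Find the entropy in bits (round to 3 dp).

1.811 bits

H = −Σ pᵢ log₂ pᵢ.
−0.300·log₂(0.300) = 0.5211
−0.436·log₂(0.436) = 0.5222
−0.149·log₂(0.149) = 0.4092
−0.115·log₂(0.115) = 0.3588
Sum ≈ 1.8113 → 1.811 bits.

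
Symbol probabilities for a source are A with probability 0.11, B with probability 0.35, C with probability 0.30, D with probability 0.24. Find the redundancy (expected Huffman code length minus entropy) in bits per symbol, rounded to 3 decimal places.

Entropy H = −Σ p log₂ p ≈ 1.8956 bits.
Huffman merges: 11/100+6/25→7/20; 3/10+7/20→13/20; 7/20+13/20→1. L = 2 ≈ 2.0000.
L − H = 2.0000 − 1.8956 = 0.104 bits.

0.104 bits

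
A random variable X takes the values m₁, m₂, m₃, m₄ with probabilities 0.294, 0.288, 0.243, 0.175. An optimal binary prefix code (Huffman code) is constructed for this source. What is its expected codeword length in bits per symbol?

2 bits/symbol

Repeatedly combine the two least-probable nodes; the expected code length is the sum of the merged weights.
merge 7/40 + 243/1000 → 209/500
merge 36/125 + 147/500 → 291/500
merge 209/500 + 291/500 → 1
L = 209/500 + 291/500 + 1 = 2 bits/symbol.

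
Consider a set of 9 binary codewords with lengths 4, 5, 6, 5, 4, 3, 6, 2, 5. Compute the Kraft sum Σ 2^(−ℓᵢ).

With common denominator 2^6 = 64: Σ 2^(−ℓᵢ) = 4/64 + 2/64 + 1/64 + 2/64 + 4/64 + 8/64 + 1/64 + 16/64 + 2/64 = 40/64 = 0.625.

0.625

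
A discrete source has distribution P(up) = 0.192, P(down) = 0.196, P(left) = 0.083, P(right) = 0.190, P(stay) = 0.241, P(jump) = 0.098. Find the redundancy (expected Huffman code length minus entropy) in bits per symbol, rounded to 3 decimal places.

0.058 bits

Entropy H = −Σ p log₂ p ≈ 2.4943 bits.
Huffman merges: 83/1000+49/500→181/1000; 181/1000+19/100→371/1000; 24/125+49/250→97/250; 241/1000+371/1000→153/250; 97/250+153/250→1. L = 319/125 ≈ 2.5520.
L − H = 2.5520 − 2.4943 = 0.058 bits.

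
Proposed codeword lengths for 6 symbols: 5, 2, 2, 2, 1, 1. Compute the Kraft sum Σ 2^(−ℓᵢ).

1.78125

With common denominator 2^5 = 32: Σ 2^(−ℓᵢ) = 1/32 + 8/32 + 8/32 + 8/32 + 16/32 + 16/32 = 57/32 = 1.78125.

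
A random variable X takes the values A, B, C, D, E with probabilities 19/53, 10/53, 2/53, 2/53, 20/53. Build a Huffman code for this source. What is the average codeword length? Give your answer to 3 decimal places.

Repeatedly combine the two least-probable nodes; the expected code length is the sum of the merged weights.
merge 2/53 + 2/53 → 4/53
merge 4/53 + 10/53 → 14/53
merge 14/53 + 19/53 → 33/53
merge 20/53 + 33/53 → 1
L = 4/53 + 14/53 + 33/53 + 1 = 104/53 ≈ 1.962 bits/symbol.

1.962 bits/symbol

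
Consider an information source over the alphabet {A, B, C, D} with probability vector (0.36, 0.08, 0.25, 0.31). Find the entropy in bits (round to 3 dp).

1.846 bits

H = −Σ pᵢ log₂ pᵢ.
−0.36·log₂(0.36) = 0.5306
−0.08·log₂(0.08) = 0.2915
−0.25·log₂(0.25) = 0.5000
−0.31·log₂(0.31) = 0.5238
Sum ≈ 1.8459 → 1.846 bits.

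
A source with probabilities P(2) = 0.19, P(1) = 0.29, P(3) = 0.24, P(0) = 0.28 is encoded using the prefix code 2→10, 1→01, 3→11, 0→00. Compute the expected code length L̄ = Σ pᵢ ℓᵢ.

L̄ = Σ pᵢ·ℓᵢ = 0.19·2 + 0.29·2 + 0.24·2 + 0.28·2 = 2 bits/symbol.

2 bits/symbol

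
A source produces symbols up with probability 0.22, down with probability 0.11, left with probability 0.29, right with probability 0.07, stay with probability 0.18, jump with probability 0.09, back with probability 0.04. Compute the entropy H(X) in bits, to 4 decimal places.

2.5610 bits

H = −Σ pᵢ log₂ pᵢ.
−0.22·log₂(0.22) = 0.4806
−0.11·log₂(0.11) = 0.3503
−0.29·log₂(0.29) = 0.5179
−0.07·log₂(0.07) = 0.2686
−0.18·log₂(0.18) = 0.4453
−0.09·log₂(0.09) = 0.3127
−0.04·log₂(0.04) = 0.1858
Sum ≈ 2.5610 → 2.5610 bits.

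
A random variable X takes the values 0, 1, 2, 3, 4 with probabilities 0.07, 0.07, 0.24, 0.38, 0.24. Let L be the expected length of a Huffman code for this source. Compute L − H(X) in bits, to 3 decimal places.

0.084 bits

Entropy H = −Σ p log₂ p ≈ 2.0558 bits.
Huffman merges: 7/100+7/100→7/50; 7/50+6/25→19/50; 6/25+19/50→31/50; 19/50+31/50→1. L = 107/50 ≈ 2.1400.
L − H = 2.1400 − 2.0558 = 0.084 bits.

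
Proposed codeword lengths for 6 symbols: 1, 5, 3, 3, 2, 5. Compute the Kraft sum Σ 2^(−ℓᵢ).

1.0625

With common denominator 2^5 = 32: Σ 2^(−ℓᵢ) = 16/32 + 1/32 + 4/32 + 4/32 + 8/32 + 1/32 = 34/32 = 1.0625.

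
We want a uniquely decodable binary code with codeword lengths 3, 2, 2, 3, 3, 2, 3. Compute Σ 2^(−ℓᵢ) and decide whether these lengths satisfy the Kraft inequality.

With common denominator 2^3 = 8: Σ 2^(−ℓᵢ) = 1/8 + 2/8 + 2/8 + 1/8 + 1/8 + 2/8 + 1/8 = 10/8 = 1.25.
Kraft's inequality requires Σ ≤ 1; here Σ = 1.25 > 1, so no such prefix code exists.

1.25; no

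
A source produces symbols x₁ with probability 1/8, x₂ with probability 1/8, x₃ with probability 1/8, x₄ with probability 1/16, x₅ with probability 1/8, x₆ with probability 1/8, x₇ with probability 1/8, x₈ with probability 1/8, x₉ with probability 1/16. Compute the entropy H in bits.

Each probability is a power of 1/2, so log₂(1/p) is an integer.
H = Σ p·log₂(1/p) = 1/8·3 + 1/8·3 + 1/8·3 + 1/16·4 + 1/8·3 + 1/8·3 + 1/8·3 + 1/8·3 + 1/16·4 = 3.125 bits.

3.125 bits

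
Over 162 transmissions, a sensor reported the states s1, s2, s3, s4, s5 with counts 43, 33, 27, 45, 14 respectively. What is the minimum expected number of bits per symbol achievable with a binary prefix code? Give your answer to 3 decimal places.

2.253 bits/symbol

Probabilities are the counts divided by 162.
Repeatedly combine the two least-probable nodes; the expected code length is the sum of the merged weights.
merge 7/81 + 1/6 → 41/162
merge 11/54 + 41/162 → 37/81
merge 43/162 + 5/18 → 44/81
merge 37/81 + 44/81 → 1
L = 41/162 + 37/81 + 44/81 + 1 = 365/162 ≈ 2.253 bits/symbol.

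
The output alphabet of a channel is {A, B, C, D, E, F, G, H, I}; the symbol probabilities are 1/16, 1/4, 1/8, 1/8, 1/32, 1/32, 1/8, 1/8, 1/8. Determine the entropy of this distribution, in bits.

Each probability is a power of 1/2, so log₂(1/p) is an integer.
H = Σ p·log₂(1/p) = 1/16·4 + 1/4·2 + 1/8·3 + 1/8·3 + 1/32·5 + 1/32·5 + 1/8·3 + 1/8·3 + 1/8·3 = 2.9375 bits.

2.9375 bits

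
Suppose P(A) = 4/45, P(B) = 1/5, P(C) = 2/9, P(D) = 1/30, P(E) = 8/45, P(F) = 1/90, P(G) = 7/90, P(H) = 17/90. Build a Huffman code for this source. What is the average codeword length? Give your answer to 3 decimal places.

2.744 bits/symbol

Repeatedly combine the two least-probable nodes; the expected code length is the sum of the merged weights.
merge 1/90 + 1/30 → 2/45
merge 2/45 + 7/90 → 11/90
merge 4/45 + 11/90 → 19/90
merge 8/45 + 17/90 → 11/30
merge 1/5 + 19/90 → 37/90
merge 2/9 + 11/30 → 53/90
merge 37/90 + 53/90 → 1
L = 2/45 + 11/90 + 19/90 + 11/30 + 37/90 + 53/90 + 1 = 247/90 ≈ 2.744 bits/symbol.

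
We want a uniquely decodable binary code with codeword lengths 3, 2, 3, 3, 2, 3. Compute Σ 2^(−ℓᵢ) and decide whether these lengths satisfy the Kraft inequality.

With common denominator 2^3 = 8: Σ 2^(−ℓᵢ) = 1/8 + 2/8 + 1/8 + 1/8 + 2/8 + 1/8 = 8/8 = 1.
Kraft's inequality requires Σ ≤ 1; here Σ = 1 ≤ 1, so such a prefix code exists.

1; yes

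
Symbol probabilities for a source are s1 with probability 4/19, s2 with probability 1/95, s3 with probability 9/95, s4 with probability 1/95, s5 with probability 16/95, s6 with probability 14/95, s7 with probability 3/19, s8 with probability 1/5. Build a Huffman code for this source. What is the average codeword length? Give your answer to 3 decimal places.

Repeatedly combine the two least-probable nodes; the expected code length is the sum of the merged weights.
merge 1/95 + 1/95 → 2/95
merge 2/95 + 9/95 → 11/95
merge 11/95 + 14/95 → 5/19
merge 3/19 + 16/95 → 31/95
merge 1/5 + 4/19 → 39/95
merge 5/19 + 31/95 → 56/95
merge 39/95 + 56/95 → 1
L = 2/95 + 11/95 + 5/19 + 31/95 + 39/95 + 56/95 + 1 = 259/95 ≈ 2.726 bits/symbol.

2.726 bits/symbol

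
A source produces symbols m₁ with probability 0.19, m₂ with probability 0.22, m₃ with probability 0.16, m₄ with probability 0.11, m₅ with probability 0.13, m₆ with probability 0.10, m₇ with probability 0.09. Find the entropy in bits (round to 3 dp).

2.737 bits

H = −Σ pᵢ log₂ pᵢ.
−0.19·log₂(0.19) = 0.4552
−0.22·log₂(0.22) = 0.4806
−0.16·log₂(0.16) = 0.4230
−0.11·log₂(0.11) = 0.3503
−0.13·log₂(0.13) = 0.3826
−0.10·log₂(0.10) = 0.3322
−0.09·log₂(0.09) = 0.3127
Sum ≈ 2.7366 → 2.737 bits.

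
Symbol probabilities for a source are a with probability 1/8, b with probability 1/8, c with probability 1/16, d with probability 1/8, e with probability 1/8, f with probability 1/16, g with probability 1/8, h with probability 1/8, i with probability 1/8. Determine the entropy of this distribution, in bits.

3.125 bits

Each probability is a power of 1/2, so log₂(1/p) is an integer.
H = Σ p·log₂(1/p) = 1/8·3 + 1/8·3 + 1/16·4 + 1/8·3 + 1/8·3 + 1/16·4 + 1/8·3 + 1/8·3 + 1/8·3 = 3.125 bits.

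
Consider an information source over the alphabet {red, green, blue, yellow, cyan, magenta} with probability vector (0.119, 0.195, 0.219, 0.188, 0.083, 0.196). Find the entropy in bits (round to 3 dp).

2.517 bits

H = −Σ pᵢ log₂ pᵢ.
−0.119·log₂(0.119) = 0.3654
−0.195·log₂(0.195) = 0.4599
−0.219·log₂(0.219) = 0.4798
−0.188·log₂(0.188) = 0.4533
−0.083·log₂(0.083) = 0.2980
−0.196·log₂(0.196) = 0.4608
Sum ≈ 2.5173 → 2.517 bits.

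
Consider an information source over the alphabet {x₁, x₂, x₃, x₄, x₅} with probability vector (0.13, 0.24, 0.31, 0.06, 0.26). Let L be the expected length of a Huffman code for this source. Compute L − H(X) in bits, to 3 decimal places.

0.041 bits

Entropy H = −Σ p log₂ p ≈ 2.1494 bits.
Huffman merges: 3/50+13/100→19/100; 19/100+6/25→43/100; 13/50+31/100→57/100; 43/100+57/100→1. L = 219/100 ≈ 2.1900.
L − H = 2.1900 − 2.1494 = 0.041 bits.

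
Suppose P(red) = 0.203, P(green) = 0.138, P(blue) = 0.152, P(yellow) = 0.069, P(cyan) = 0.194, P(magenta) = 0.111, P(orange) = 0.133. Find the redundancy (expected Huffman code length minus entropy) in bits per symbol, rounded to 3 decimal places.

0.044 bits

Entropy H = −Σ p log₂ p ≈ 2.7387 bits.
Huffman merges: 69/1000+111/1000→9/50; 133/1000+69/500→271/1000; 19/125+9/50→83/250; 97/500+203/1000→397/1000; 271/1000+83/250→603/1000; 397/1000+603/1000→1. L = 2783/1000 ≈ 2.7830.
L − H = 2.7830 − 2.7387 = 0.044 bits.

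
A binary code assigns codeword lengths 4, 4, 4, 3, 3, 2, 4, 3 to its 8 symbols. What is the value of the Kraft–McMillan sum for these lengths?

With common denominator 2^4 = 16: Σ 2^(−ℓᵢ) = 1/16 + 1/16 + 1/16 + 2/16 + 2/16 + 4/16 + 1/16 + 2/16 = 14/16 = 0.875.

0.875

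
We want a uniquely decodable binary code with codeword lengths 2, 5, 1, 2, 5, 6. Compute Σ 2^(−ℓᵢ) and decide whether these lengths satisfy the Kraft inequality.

1.078125; no

With common denominator 2^6 = 64: Σ 2^(−ℓᵢ) = 16/64 + 2/64 + 32/64 + 16/64 + 2/64 + 1/64 = 69/64 = 1.078125.
Kraft's inequality requires Σ ≤ 1; here Σ = 1.078125 > 1, so no such prefix code exists.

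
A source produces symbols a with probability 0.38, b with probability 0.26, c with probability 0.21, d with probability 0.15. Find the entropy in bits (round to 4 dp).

1.9191 bits

H = −Σ pᵢ log₂ pᵢ.
−0.38·log₂(0.38) = 0.5305
−0.26·log₂(0.26) = 0.5053
−0.21·log₂(0.21) = 0.4728
−0.15·log₂(0.15) = 0.4105
Sum ≈ 1.9191 → 1.9191 bits.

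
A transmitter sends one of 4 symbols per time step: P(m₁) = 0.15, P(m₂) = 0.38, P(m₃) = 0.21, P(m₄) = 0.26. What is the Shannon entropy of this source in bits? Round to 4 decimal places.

H = −Σ pᵢ log₂ pᵢ.
−0.15·log₂(0.15) = 0.4105
−0.38·log₂(0.38) = 0.5305
−0.21·log₂(0.21) = 0.4728
−0.26·log₂(0.26) = 0.5053
Sum ≈ 1.9191 → 1.9191 bits.

1.9191 bits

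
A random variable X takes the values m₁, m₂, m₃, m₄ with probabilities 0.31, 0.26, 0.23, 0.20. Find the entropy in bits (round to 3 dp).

1.981 bits

H = −Σ pᵢ log₂ pᵢ.
−0.31·log₂(0.31) = 0.5238
−0.26·log₂(0.26) = 0.5053
−0.23·log₂(0.23) = 0.4877
−0.20·log₂(0.20) = 0.4644
Sum ≈ 1.9811 → 1.981 bits.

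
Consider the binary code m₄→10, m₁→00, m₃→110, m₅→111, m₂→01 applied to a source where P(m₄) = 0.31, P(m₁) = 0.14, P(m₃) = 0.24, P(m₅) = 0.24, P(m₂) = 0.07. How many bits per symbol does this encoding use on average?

L̄ = Σ pᵢ·ℓᵢ = 0.31·2 + 0.14·2 + 0.24·3 + 0.24·3 + 0.07·2 = 2.48 bits/symbol.

2.48 bits/symbol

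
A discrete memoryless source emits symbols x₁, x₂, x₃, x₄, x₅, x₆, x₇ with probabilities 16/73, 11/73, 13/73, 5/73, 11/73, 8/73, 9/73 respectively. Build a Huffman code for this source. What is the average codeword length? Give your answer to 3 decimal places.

Repeatedly combine the two least-probable nodes; the expected code length is the sum of the merged weights.
merge 5/73 + 8/73 → 13/73
merge 9/73 + 11/73 → 20/73
merge 11/73 + 13/73 → 24/73
merge 13/73 + 16/73 → 29/73
merge 20/73 + 24/73 → 44/73
merge 29/73 + 44/73 → 1
L = 13/73 + 20/73 + 24/73 + 29/73 + 44/73 + 1 = 203/73 ≈ 2.781 bits/symbol.

2.781 bits/symbol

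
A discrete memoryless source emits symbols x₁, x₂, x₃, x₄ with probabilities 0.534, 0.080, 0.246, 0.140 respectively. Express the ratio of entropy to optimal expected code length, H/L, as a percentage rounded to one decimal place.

Entropy H = −Σ p log₂ p ≈ 1.6697 bits.
Huffman merges: 2/25+7/50→11/50; 11/50+123/500→233/500; 233/500+267/500→1. L = 843/500 ≈ 1.6860.
Efficiency = H/L = 1.6697/1.6860 = 99.0%.

99.0%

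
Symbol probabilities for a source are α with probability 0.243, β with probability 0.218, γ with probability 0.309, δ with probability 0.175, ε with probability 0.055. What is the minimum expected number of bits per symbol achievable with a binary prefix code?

2.23 bits/symbol

Repeatedly combine the two least-probable nodes; the expected code length is the sum of the merged weights.
merge 11/200 + 7/40 → 23/100
merge 109/500 + 23/100 → 56/125
merge 243/1000 + 309/1000 → 69/125
merge 56/125 + 69/125 → 1
L = 23/100 + 56/125 + 69/125 + 1 = 223/100 = 2.23 bits/symbol.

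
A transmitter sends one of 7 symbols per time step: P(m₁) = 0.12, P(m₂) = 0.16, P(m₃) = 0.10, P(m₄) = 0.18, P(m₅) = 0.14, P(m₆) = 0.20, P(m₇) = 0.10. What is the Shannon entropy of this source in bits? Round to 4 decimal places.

H = −Σ pᵢ log₂ pᵢ.
−0.12·log₂(0.12) = 0.3671
−0.16·log₂(0.16) = 0.4230
−0.10·log₂(0.10) = 0.3322
−0.18·log₂(0.18) = 0.4453
−0.14·log₂(0.14) = 0.3971
−0.20·log₂(0.20) = 0.4644
−0.10·log₂(0.10) = 0.3322
Sum ≈ 2.7613 → 2.7613 bits.

2.7613 bits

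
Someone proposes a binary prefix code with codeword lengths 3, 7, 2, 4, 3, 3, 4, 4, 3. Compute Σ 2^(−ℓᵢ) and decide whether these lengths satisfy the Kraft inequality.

With common denominator 2^7 = 128: Σ 2^(−ℓᵢ) = 16/128 + 1/128 + 32/128 + 8/128 + 16/128 + 16/128 + 8/128 + 8/128 + 16/128 = 121/128 = 0.9453125.
Kraft's inequality requires Σ ≤ 1; here Σ = 0.9453125 ≤ 1, so such a prefix code exists.

0.9453125; yes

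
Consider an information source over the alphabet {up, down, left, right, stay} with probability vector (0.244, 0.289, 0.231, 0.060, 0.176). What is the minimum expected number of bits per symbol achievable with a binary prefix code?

Repeatedly combine the two least-probable nodes; the expected code length is the sum of the merged weights.
merge 3/50 + 22/125 → 59/250
merge 231/1000 + 59/250 → 467/1000
merge 61/250 + 289/1000 → 533/1000
merge 467/1000 + 533/1000 → 1
L = 59/250 + 467/1000 + 533/1000 + 1 = 559/250 = 2.236 bits/symbol.

2.236 bits/symbol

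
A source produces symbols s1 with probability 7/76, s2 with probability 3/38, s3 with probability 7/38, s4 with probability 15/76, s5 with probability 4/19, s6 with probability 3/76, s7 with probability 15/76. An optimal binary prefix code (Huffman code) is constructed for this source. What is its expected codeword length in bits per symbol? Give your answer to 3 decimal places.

2.711 bits/symbol

Repeatedly combine the two least-probable nodes; the expected code length is the sum of the merged weights.
merge 3/76 + 3/38 → 9/76
merge 7/76 + 9/76 → 4/19
merge 7/38 + 15/76 → 29/76
merge 15/76 + 4/19 → 31/76
merge 4/19 + 29/76 → 45/76
merge 31/76 + 45/76 → 1
L = 9/76 + 4/19 + 29/76 + 31/76 + 45/76 + 1 = 103/38 ≈ 2.711 bits/symbol.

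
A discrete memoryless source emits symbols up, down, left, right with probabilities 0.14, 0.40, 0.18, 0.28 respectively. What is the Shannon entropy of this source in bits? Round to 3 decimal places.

H = −Σ pᵢ log₂ pᵢ.
−0.14·log₂(0.14) = 0.3971
−0.40·log₂(0.40) = 0.5288
−0.18·log₂(0.18) = 0.4453
−0.28·log₂(0.28) = 0.5142
Sum ≈ 1.8854 → 1.885 bits.

1.885 bits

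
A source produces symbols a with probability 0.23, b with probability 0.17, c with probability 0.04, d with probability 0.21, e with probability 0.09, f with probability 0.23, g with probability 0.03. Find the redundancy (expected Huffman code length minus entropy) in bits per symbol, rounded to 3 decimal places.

Entropy H = −Σ p log₂ p ≈ 2.5329 bits.
Huffman merges: 3/100+1/25→7/100; 7/100+9/100→4/25; 4/25+17/100→33/100; 21/100+23/100→11/25; 23/100+33/100→14/25; 11/25+14/25→1. L = 64/25 ≈ 2.5600.
L − H = 2.5600 − 2.5329 = 0.027 bits.

0.027 bits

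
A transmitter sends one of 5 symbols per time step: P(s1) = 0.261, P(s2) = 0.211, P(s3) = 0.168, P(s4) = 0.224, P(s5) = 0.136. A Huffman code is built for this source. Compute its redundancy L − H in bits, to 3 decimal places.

Entropy H = −Σ p log₂ p ≈ 2.2867 bits.
Huffman merges: 17/125+21/125→38/125; 211/1000+28/125→87/200; 261/1000+38/125→113/200; 87/200+113/200→1. L = 288/125 ≈ 2.3040.
L − H = 2.3040 − 2.2867 = 0.017 bits.

0.017 bits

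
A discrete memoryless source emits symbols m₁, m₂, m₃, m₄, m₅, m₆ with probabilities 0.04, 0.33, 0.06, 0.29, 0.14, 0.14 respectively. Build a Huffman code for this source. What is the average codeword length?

2.34 bits/symbol

Repeatedly combine the two least-probable nodes; the expected code length is the sum of the merged weights.
merge 1/25 + 3/50 → 1/10
merge 1/10 + 7/50 → 6/25
merge 7/50 + 6/25 → 19/50
merge 29/100 + 33/100 → 31/50
merge 19/50 + 31/50 → 1
L = 1/10 + 6/25 + 19/50 + 31/50 + 1 = 117/50 = 2.34 bits/symbol.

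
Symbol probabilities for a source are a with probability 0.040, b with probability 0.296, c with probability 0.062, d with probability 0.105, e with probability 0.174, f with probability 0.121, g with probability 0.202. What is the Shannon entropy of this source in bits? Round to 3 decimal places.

H = −Σ pᵢ log₂ pᵢ.
−0.040·log₂(0.040) = 0.1858
−0.296·log₂(0.296) = 0.5199
−0.062·log₂(0.062) = 0.2487
−0.105·log₂(0.105) = 0.3414
−0.174·log₂(0.174) = 0.4390
−0.121·log₂(0.121) = 0.3687
−0.202·log₂(0.202) = 0.4661
Sum ≈ 2.5695 → 2.570 bits.

2.570 bits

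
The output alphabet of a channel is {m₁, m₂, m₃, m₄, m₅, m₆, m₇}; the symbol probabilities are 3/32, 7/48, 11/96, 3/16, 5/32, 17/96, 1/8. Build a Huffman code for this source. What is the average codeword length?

2.8125 bits/symbol

Repeatedly combine the two least-probable nodes; the expected code length is the sum of the merged weights.
merge 3/32 + 11/96 → 5/24
merge 1/8 + 7/48 → 13/48
merge 5/32 + 17/96 → 1/3
merge 3/16 + 5/24 → 19/48
merge 13/48 + 1/3 → 29/48
merge 19/48 + 29/48 → 1
L = 5/24 + 13/48 + 1/3 + 19/48 + 29/48 + 1 = 45/16 = 2.8125 bits/symbol.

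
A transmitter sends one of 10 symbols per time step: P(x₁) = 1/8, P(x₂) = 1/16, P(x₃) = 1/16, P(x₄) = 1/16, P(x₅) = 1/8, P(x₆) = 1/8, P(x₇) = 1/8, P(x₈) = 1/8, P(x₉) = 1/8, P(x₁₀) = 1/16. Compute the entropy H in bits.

Each probability is a power of 1/2, so log₂(1/p) is an integer.
H = Σ p·log₂(1/p) = 1/8·3 + 1/16·4 + 1/16·4 + 1/16·4 + 1/8·3 + 1/8·3 + 1/8·3 + 1/8·3 + 1/8·3 + 1/16·4 = 3.25 bits.

3.25 bits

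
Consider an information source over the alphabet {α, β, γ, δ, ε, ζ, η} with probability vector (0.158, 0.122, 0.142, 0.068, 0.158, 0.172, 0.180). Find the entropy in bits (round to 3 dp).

H = −Σ pᵢ log₂ pᵢ.
−0.158·log₂(0.158) = 0.4206
−0.122·log₂(0.122) = 0.3703
−0.142·log₂(0.142) = 0.3999
−0.068·log₂(0.068) = 0.2637
−0.158·log₂(0.158) = 0.4206
−0.172·log₂(0.172) = 0.4368
−0.180·log₂(0.180) = 0.4453
Sum ≈ 2.7572 → 2.757 bits.

2.757 bits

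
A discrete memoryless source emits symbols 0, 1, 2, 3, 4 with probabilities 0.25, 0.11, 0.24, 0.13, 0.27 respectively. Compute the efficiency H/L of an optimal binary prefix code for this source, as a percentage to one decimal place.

99.9%

Entropy H = −Σ p log₂ p ≈ 2.2371 bits.
Huffman merges: 11/100+13/100→6/25; 6/25+6/25→12/25; 1/4+27/100→13/25; 12/25+13/25→1. L = 56/25 ≈ 2.2400.
Efficiency = H/L = 2.2371/2.2400 = 99.9%.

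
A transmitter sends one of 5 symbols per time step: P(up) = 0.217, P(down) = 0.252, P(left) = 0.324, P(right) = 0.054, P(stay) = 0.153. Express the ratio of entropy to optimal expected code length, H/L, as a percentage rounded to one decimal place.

97.3%

Entropy H = −Σ p log₂ p ≈ 2.1480 bits.
Huffman merges: 27/500+153/1000→207/1000; 207/1000+217/1000→53/125; 63/250+81/250→72/125; 53/125+72/125→1. L = 2207/1000 ≈ 2.2070.
Efficiency = H/L = 2.1480/2.2070 = 97.3%.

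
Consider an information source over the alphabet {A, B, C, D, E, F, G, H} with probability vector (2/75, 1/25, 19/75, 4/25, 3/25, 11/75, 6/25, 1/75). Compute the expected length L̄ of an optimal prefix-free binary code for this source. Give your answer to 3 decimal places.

2.627 bits/symbol

Repeatedly combine the two least-probable nodes; the expected code length is the sum of the merged weights.
merge 1/75 + 2/75 → 1/25
merge 1/25 + 1/25 → 2/25
merge 2/25 + 3/25 → 1/5
merge 11/75 + 4/25 → 23/75
merge 1/5 + 6/25 → 11/25
merge 19/75 + 23/75 → 14/25
merge 11/25 + 14/25 → 1
L = 1/25 + 2/25 + 1/5 + 23/75 + 11/25 + 14/25 + 1 = 197/75 ≈ 2.627 bits/symbol.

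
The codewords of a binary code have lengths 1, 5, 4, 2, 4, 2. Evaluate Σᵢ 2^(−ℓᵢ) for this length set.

With common denominator 2^5 = 32: Σ 2^(−ℓᵢ) = 16/32 + 1/32 + 2/32 + 8/32 + 2/32 + 8/32 = 37/32 = 1.15625.

1.15625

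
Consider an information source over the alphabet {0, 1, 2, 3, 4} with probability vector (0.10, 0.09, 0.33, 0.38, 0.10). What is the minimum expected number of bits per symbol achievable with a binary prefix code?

Repeatedly combine the two least-probable nodes; the expected code length is the sum of the merged weights.
merge 9/100 + 1/10 → 19/100
merge 1/10 + 19/100 → 29/100
merge 29/100 + 33/100 → 31/50
merge 19/50 + 31/50 → 1
L = 19/100 + 29/100 + 31/50 + 1 = 21/10 = 2.1 bits/symbol.

2.1 bits/symbol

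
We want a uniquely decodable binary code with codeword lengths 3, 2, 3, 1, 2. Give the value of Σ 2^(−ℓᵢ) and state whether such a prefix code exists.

With common denominator 2^3 = 8: Σ 2^(−ℓᵢ) = 1/8 + 2/8 + 1/8 + 4/8 + 2/8 = 10/8 = 1.25.
Kraft's inequality requires Σ ≤ 1; here Σ = 1.25 > 1, so no such prefix code exists.

1.25; no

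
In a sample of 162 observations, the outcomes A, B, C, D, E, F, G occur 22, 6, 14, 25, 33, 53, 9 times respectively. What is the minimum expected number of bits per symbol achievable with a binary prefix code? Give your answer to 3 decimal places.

2.562 bits/symbol

Probabilities are the counts divided by 162.
Repeatedly combine the two least-probable nodes; the expected code length is the sum of the merged weights.
merge 1/27 + 1/18 → 5/54
merge 7/81 + 5/54 → 29/162
merge 11/81 + 25/162 → 47/162
merge 29/162 + 11/54 → 31/81
merge 47/162 + 53/162 → 50/81
merge 31/81 + 50/81 → 1
L = 5/54 + 29/162 + 47/162 + 31/81 + 50/81 + 1 = 415/162 ≈ 2.562 bits/symbol.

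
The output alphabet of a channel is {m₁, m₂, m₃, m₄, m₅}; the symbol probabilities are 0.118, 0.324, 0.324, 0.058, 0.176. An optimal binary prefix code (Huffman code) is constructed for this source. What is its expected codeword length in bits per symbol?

2.176 bits/symbol

Repeatedly combine the two least-probable nodes; the expected code length is the sum of the merged weights.
merge 29/500 + 59/500 → 22/125
merge 22/125 + 22/125 → 44/125
merge 81/250 + 81/250 → 81/125
merge 44/125 + 81/125 → 1
L = 22/125 + 44/125 + 81/125 + 1 = 272/125 = 2.176 bits/symbol.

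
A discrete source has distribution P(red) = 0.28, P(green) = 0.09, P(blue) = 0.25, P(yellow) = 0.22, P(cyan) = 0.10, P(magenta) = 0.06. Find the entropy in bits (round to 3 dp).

2.383 bits

H = −Σ pᵢ log₂ pᵢ.
−0.28·log₂(0.28) = 0.5142
−0.09·log₂(0.09) = 0.3127
−0.25·log₂(0.25) = 0.5000
−0.22·log₂(0.22) = 0.4806
−0.10·log₂(0.10) = 0.3322
−0.06·log₂(0.06) = 0.2435
Sum ≈ 2.3832 → 2.383 bits.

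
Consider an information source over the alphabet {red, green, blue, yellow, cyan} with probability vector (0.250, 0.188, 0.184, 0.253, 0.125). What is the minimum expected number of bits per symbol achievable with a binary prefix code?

Repeatedly combine the two least-probable nodes; the expected code length is the sum of the merged weights.
merge 1/8 + 23/125 → 309/1000
merge 47/250 + 1/4 → 219/500
merge 253/1000 + 309/1000 → 281/500
merge 219/500 + 281/500 → 1
L = 309/1000 + 219/500 + 281/500 + 1 = 2309/1000 = 2.309 bits/symbol.

2.309 bits/symbol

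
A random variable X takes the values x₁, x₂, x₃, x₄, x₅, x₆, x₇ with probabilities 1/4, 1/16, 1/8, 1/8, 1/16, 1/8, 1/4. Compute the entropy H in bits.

2.625 bits

Each probability is a power of 1/2, so log₂(1/p) is an integer.
H = Σ p·log₂(1/p) = 1/4·2 + 1/16·4 + 1/8·3 + 1/8·3 + 1/16·4 + 1/8·3 + 1/4·2 = 2.625 bits.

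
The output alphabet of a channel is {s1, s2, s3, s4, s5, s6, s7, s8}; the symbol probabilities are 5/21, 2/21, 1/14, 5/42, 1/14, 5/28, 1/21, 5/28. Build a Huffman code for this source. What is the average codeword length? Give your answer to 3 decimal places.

2.869 bits/symbol

Repeatedly combine the two least-probable nodes; the expected code length is the sum of the merged weights.
merge 1/21 + 1/14 → 5/42
merge 1/14 + 2/21 → 1/6
merge 5/42 + 5/42 → 5/21
merge 1/6 + 5/28 → 29/84
merge 5/28 + 5/21 → 5/12
merge 5/21 + 29/84 → 7/12
merge 5/12 + 7/12 → 1
L = 5/42 + 1/6 + 5/21 + 29/84 + 5/12 + 7/12 + 1 = 241/84 ≈ 2.869 bits/symbol.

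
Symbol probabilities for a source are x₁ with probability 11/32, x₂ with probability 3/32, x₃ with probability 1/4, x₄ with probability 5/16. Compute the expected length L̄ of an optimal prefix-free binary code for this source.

Repeatedly combine the two least-probable nodes; the expected code length is the sum of the merged weights.
merge 3/32 + 1/4 → 11/32
merge 5/16 + 11/32 → 21/32
merge 11/32 + 21/32 → 1
L = 11/32 + 21/32 + 1 = 2 bits/symbol.

2 bits/symbol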